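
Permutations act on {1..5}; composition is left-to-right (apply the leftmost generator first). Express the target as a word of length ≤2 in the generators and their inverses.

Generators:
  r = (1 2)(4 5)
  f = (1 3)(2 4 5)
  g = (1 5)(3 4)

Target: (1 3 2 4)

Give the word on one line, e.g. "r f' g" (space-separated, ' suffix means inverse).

f' r

  after f': (1 3)(2 5 4)
  after r: (1 3 2 4)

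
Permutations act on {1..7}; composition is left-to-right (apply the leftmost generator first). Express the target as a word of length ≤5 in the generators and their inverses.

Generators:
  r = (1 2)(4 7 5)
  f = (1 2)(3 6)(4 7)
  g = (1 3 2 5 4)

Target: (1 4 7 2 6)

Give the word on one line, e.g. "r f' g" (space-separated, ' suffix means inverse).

f r' g' f r'

  after f: (1 2)(3 6)(4 7)
  after r': (3 6)(5 7)
  after g': (1 4 5 7 2 3 6)
  after f: (1 7)(2 6)(4 5)
  after r': (1 4 7 2 6)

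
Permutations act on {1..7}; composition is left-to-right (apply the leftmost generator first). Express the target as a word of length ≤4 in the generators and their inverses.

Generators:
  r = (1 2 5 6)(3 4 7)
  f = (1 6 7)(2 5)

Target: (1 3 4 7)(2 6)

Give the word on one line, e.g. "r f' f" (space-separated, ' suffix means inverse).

f' r

  after f': (1 7 6)(2 5)
  after r: (1 3 4 7)(2 6)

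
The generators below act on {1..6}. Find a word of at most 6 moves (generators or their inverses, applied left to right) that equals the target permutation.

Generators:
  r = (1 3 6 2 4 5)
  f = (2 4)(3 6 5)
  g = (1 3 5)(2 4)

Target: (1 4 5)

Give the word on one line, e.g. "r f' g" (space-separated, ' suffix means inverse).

r g' g' r'

  after r: (1 3 6 2 4 5)
  after g': (3 6 4)
  after g': (1 5 3 6 2 4)
  after r': (1 4 5)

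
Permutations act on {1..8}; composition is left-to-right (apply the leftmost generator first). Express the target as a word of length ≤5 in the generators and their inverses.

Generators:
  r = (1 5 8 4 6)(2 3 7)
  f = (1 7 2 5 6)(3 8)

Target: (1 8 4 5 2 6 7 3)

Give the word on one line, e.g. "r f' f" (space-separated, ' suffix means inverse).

  after f: (1 7 2 5 6)(3 8)
  after f: (1 2 6 7 5)
  after r: (1 3 7 8 4 6 2)
  after f': (1 8 4 5 2 6 7 3)

f f r f'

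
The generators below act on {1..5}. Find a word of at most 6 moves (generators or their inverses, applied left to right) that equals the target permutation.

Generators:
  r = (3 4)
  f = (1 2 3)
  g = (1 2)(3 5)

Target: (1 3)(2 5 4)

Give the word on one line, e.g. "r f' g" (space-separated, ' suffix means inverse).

f' g r' f g'

  after f': (1 3 2)
  after g: (1 5 3)
  after r': (1 5 4 3)
  after f: (1 5 4)(2 3)
  after g': (1 3)(2 5 4)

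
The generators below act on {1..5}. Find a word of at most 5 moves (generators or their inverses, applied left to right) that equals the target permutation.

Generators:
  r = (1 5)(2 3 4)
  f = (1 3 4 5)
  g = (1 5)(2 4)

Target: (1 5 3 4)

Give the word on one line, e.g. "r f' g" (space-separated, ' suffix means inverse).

r' g' f' r' g

  after r': (1 5)(2 4 3)
  after g': (3 4)
  after f': (1 5 4)
  after r': (2 4 5 3)
  after g: (1 5 3 4)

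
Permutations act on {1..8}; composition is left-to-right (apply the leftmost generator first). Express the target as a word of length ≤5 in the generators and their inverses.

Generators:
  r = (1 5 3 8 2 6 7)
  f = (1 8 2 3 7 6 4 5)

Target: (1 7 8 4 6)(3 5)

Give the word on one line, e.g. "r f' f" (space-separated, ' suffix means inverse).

  after r': (1 7 6 2 8 3 5)
  after r': (1 6 8 5 7 2 3)
  after f': (1 7 8 4 6)(3 5)

r' r' f'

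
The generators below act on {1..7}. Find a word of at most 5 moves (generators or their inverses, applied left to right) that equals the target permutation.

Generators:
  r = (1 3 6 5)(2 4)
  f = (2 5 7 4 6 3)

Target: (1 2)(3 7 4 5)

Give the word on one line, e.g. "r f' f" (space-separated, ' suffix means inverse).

  after r: (1 3 6 5)(2 4)
  after f': (1 6 2 7 5)(3 4)
  after f': (1 4 6 3 7 2 5)
  after r: (1 2)(3 7 4 5)

r f' f' r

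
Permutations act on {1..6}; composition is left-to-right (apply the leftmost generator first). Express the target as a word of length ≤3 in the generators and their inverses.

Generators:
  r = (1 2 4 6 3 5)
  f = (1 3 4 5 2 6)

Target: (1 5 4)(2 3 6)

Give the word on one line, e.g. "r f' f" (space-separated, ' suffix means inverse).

f r

  after f: (1 3 4 5 2 6)
  after r: (1 5 4)(2 3 6)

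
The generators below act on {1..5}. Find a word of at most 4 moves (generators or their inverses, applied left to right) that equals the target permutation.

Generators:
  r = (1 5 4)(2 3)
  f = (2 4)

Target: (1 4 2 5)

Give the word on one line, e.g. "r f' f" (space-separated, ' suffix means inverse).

f' r r

  after f': (2 4)
  after r: (1 5 4 3 2)
  after r: (1 4 2 5)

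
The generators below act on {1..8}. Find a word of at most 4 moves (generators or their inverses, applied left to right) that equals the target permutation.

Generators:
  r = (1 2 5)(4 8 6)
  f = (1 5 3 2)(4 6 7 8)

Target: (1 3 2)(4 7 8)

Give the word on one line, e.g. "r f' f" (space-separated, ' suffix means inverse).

  after f': (1 2 3 5)(4 8 7 6)
  after f': (1 3)(2 5)(4 7)(6 8)
  after r: (1 3 2)(4 7 8)

f' f' r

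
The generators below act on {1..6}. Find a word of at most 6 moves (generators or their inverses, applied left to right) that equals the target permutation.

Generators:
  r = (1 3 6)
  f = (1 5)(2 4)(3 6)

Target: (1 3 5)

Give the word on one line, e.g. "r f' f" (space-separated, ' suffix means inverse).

f' r f r' r'

  after f': (1 5)(2 4)(3 6)
  after r: (1 5 3)(2 4)
  after f: (3 5 6)
  after r': (1 6)(3 5)
  after r': (1 3 5)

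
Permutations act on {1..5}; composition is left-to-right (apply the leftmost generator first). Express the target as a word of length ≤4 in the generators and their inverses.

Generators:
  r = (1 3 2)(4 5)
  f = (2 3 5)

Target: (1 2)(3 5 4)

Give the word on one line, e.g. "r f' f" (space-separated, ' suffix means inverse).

  after r: (1 3 2)(4 5)
  after f': (1 2)(3 5 4)

r f'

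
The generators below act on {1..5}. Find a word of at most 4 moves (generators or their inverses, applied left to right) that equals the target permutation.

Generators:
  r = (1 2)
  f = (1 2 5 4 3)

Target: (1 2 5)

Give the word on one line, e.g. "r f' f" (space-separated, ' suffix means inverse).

  after f': (1 3 4 5 2)
  after r': (1 3 4 5)
  after f: (2 5)
  after r': (1 2 5)

f' r' f r'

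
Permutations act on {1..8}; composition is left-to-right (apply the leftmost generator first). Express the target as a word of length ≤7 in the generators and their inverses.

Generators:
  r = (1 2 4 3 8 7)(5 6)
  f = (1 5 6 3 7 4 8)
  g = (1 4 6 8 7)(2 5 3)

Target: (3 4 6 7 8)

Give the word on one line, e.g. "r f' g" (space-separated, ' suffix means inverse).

  after r: (1 2 4 3 8 7)(5 6)
  after r: (1 4 8)(2 3 7)
  after g: (1 6 8 4 7 5 3)
  after f': (1 5 6 4 3 8 7)
  after f': (3 4 6 7 8)

r r g f' f'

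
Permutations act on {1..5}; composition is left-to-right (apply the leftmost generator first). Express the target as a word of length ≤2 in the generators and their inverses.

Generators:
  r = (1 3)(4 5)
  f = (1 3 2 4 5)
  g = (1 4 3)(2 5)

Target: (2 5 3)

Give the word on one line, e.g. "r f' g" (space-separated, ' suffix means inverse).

f r'

  after f: (1 3 2 4 5)
  after r': (2 5 3)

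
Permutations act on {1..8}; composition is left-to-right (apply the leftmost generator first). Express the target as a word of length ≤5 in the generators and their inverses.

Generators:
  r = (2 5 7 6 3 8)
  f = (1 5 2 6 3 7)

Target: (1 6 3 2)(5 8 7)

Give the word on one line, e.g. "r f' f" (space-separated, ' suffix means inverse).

f r' f

  after f: (1 5 2 6 3 7)
  after r': (1 2 7)(3 5 8)
  after f: (1 6 3 2)(5 8 7)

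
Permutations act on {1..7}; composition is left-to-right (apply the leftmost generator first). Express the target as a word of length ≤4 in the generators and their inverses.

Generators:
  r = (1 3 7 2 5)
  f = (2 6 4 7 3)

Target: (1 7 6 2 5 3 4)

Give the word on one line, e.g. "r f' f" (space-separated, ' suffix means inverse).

  after f': (2 3 7 4 6)
  after f': (2 7 6 3 4)
  after r: (1 3 4 5)(6 7)
  after r: (1 7 6 2 5 3 4)

f' f' r r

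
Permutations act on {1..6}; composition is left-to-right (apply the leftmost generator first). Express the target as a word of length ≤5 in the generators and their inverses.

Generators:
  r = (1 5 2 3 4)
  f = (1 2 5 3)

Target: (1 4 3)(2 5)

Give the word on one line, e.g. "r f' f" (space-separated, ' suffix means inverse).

r f r

  after r: (1 5 2 3 4)
  after f: (1 3 4 2)
  after r: (1 4 3)(2 5)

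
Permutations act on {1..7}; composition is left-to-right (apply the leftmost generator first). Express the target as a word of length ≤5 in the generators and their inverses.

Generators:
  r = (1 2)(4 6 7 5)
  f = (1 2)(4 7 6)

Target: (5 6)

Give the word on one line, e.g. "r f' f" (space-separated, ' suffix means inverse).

f f r f'

  after f: (1 2)(4 7 6)
  after f: (4 6 7)
  after r: (1 2)(4 7 6 5)
  after f': (5 6)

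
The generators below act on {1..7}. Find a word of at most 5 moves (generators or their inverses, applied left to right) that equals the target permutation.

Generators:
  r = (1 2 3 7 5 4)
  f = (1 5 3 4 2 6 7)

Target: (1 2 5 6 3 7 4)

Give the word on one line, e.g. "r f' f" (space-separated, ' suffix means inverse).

f' f' f'

  after f': (1 7 6 2 4 3 5)
  after f': (1 6 4 5 7 2 3)
  after f': (1 2 5 6 3 7 4)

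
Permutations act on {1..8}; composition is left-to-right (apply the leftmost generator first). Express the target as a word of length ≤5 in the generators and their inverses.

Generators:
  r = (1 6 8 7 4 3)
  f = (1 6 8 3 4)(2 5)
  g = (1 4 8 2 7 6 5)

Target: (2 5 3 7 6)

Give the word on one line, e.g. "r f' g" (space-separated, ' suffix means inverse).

  after r: (1 6 8 7 4 3)
  after g: (1 5)(2 7 8 6)(3 4)
  after g: (2 6 7)(3 8 5 4)
  after f': (1 4 8 2)(3 6 7 5)
  after g': (2 5 3 7 6)

r g g f' g'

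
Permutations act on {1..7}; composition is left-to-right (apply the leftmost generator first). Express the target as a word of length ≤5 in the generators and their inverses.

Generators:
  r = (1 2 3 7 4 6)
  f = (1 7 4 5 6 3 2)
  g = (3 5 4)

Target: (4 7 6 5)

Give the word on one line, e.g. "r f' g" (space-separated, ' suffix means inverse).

  after g': (3 4 5)
  after f': (1 2 3 7)(5 6)
  after r': (4 7 6 5)

g' f' r'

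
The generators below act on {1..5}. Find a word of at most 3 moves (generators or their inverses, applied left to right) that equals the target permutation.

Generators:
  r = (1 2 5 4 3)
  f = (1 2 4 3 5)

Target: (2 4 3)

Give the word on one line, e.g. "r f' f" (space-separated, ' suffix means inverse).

  after f': (1 5 3 4 2)
  after r': (1 2 3 5 4)
  after r': (2 4 3)

f' r' r'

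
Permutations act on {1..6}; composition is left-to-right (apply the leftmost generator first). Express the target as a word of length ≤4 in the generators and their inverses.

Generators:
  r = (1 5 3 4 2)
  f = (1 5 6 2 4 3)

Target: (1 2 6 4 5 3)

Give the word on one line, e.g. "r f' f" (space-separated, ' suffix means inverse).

  after f': (1 3 4 2 6 5)
  after r: (1 4)(2 6 3)
  after r: (1 2 6 4 5 3)

f' r r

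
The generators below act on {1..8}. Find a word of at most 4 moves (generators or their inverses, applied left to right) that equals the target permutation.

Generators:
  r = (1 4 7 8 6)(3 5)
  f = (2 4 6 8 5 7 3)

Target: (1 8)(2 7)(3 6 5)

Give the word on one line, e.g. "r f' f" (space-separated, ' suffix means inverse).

  after f: (2 4 6 8 5 7 3)
  after f: (2 6 5 3 4 8 7)
  after r': (1 6 3)(2 8 4 7)
  after r': (1 8)(2 7)(3 6 5)

f f r' r'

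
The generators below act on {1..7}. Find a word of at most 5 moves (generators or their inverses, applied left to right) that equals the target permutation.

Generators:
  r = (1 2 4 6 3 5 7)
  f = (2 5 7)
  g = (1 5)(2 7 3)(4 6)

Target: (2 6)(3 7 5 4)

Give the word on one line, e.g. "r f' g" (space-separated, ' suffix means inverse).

r g f g r

  after r: (1 2 4 6 3 5 7)
  after g: (1 7 5 3)(2 6)
  after f: (1 2 6 5 3)
  after g: (1 7 3 5 2 4 6)
  after r: (2 6)(3 7 5 4)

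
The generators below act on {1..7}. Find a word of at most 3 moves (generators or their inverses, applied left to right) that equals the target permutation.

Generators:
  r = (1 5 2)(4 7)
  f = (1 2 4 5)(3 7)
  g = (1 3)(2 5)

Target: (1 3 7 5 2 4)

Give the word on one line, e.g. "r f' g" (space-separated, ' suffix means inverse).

r' f' g

  after r': (1 2 5)(4 7)
  after f': (2 4 3 7)
  after g: (1 3 7 5 2 4)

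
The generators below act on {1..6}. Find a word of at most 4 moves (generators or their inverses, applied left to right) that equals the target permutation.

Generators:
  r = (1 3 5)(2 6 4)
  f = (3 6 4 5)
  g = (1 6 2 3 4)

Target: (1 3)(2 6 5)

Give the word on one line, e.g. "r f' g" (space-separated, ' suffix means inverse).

f' r

  after f': (3 5 4 6)
  after r: (1 3)(2 6 5)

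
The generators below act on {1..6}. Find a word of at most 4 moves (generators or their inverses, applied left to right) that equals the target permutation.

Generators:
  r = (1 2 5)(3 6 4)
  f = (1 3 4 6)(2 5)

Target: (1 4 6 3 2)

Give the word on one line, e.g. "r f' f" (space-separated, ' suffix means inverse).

  after f': (1 6 4 3)(2 5)
  after r': (1 3 5)
  after r': (1 4 6 3 2)

f' r' r'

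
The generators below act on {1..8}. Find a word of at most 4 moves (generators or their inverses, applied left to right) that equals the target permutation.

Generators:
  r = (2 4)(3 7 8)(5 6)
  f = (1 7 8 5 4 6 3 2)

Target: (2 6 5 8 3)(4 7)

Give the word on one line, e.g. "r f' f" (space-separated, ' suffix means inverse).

  after f: (1 7 8 5 4 6 3 2)
  after f: (1 8 4 3)(2 7 5 6)
  after r': (1 7 6 4 8 2 3)
  after f': (2 6 5 8 3)(4 7)

f f r' f'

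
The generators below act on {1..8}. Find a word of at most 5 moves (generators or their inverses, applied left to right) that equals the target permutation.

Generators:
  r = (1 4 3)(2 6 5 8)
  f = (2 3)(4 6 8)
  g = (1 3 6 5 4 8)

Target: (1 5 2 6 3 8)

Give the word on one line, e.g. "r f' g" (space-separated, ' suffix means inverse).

g g r

  after g: (1 3 6 5 4 8)
  after g: (1 6 4)(3 5 8)
  after r: (1 5 2 6 3 8)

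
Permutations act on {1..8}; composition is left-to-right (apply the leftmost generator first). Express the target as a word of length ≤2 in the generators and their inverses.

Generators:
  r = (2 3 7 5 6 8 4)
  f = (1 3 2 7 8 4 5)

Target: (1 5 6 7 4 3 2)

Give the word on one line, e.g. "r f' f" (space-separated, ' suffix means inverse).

r f'

  after r: (2 3 7 5 6 8 4)
  after f': (1 5 6 7 4 3 2)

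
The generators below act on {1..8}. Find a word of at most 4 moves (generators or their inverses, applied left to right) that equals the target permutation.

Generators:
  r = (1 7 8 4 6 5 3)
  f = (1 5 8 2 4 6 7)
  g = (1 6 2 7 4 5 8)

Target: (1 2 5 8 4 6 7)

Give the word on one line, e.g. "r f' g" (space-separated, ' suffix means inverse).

  after f': (1 7 6 4 2 8 5)
  after g': (1 2 5 8 4 6 7)

f' g'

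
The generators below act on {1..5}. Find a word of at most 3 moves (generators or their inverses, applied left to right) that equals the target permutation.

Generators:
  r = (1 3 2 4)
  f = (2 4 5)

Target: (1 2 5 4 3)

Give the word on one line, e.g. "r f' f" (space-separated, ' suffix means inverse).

r f r

  after r: (1 3 2 4)
  after f: (1 3 4)(2 5)
  after r: (1 2 5 4 3)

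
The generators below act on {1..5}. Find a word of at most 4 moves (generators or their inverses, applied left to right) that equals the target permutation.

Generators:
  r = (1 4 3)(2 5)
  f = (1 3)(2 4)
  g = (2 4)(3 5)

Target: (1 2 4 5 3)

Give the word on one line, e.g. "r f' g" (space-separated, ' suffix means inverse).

  after r': (1 3 4)(2 5)
  after r': (1 4 3)
  after g: (1 2 4 5 3)

r' r' g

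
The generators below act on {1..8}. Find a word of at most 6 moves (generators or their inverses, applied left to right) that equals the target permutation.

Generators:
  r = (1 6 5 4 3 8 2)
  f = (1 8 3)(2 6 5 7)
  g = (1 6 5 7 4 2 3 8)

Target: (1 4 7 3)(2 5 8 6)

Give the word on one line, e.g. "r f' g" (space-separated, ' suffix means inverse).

  after f': (1 3 8)(2 7 5 6)
  after g': (1 2 5)(4 7 6)
  after f': (1 7 2 6 4 5 3 8)
  after g: (1 4 7 3)(2 5 8 6)

f' g' f' g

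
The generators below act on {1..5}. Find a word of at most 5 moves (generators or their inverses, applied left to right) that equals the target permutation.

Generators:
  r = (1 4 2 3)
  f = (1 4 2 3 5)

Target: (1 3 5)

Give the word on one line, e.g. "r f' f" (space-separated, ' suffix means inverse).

  after r': (1 3 2 4)
  after f: (1 5)
  after r: (1 5 4 2 3)
  after f': (1 3 5)

r' f r f'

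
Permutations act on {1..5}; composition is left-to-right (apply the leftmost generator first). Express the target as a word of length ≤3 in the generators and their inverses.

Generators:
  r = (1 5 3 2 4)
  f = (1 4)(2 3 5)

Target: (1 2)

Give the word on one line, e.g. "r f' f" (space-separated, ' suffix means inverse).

f' r'

  after f': (1 4)(2 5 3)
  after r': (1 2)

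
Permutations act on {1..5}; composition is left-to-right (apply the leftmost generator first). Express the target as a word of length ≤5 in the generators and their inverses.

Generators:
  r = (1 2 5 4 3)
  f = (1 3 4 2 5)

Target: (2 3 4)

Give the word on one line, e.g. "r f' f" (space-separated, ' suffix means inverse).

  after f': (1 5 2 4 3)
  after r': (1 2 5)
  after f': (1 4 3)
  after f': (1 3 5 2 4)
  after r: (2 3 4)

f' r' f' f' r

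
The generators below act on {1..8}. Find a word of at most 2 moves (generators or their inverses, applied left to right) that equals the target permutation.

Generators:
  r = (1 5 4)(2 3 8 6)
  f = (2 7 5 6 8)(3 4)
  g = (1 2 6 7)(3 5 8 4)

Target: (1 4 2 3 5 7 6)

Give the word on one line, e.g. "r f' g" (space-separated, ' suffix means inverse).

f' r'

  after f': (2 8 6 5 7)(3 4)
  after r': (1 4 2 3 5 7 6)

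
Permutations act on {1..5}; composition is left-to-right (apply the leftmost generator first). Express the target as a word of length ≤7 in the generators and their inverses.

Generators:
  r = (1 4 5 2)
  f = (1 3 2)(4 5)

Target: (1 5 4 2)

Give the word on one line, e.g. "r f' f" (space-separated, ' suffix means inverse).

f r f' f' r'

  after f: (1 3 2)(4 5)
  after r: (1 3)(2 4)
  after f': (2 5 4 3)
  after f': (1 2 4)
  after r': (1 5 4 2)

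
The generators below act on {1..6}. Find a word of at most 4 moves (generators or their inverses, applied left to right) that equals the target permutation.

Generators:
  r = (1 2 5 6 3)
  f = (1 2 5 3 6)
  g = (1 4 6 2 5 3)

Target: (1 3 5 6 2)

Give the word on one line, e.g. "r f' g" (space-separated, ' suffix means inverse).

r f' r'

  after r: (1 2 5 6 3)
  after f': (3 6 5)
  after r': (1 3 5 6 2)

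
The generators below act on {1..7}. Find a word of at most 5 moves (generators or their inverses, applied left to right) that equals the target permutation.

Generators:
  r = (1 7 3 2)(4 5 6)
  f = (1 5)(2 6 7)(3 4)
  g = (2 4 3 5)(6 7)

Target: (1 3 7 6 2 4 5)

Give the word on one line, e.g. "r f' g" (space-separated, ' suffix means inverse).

r' f' r g' f'

  after r': (1 2 3 7)(4 6 5)
  after f': (1 7 5 3 6)(2 4)
  after r: (1 3 4)(2 5)(6 7)
  after g': (1 4)(2 3)
  after f': (1 3 7 6 2 4 5)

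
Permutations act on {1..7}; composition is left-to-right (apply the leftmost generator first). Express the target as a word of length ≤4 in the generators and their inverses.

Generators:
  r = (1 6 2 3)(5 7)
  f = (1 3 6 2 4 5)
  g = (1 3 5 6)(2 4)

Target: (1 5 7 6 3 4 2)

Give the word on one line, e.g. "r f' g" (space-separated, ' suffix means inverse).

  after r': (1 3 2 6)(5 7)
  after g: (1 5 7 6 3 4 2)

r' g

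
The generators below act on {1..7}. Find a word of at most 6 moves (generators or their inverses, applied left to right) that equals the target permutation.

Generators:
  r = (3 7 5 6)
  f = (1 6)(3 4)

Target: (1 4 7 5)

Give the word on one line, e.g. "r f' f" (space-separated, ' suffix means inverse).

f' r f' f' f'

  after f': (1 6)(3 4)
  after r: (1 3 4 7 5 6)
  after f': (1 4 7 5)
  after f': (1 3 4 7 5 6)
  after f': (1 4 7 5)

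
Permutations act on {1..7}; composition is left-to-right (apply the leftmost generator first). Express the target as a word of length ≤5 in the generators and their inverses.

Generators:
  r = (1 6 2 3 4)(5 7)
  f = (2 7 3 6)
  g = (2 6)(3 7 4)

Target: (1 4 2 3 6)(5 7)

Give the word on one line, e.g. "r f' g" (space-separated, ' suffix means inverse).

f g r'

  after f: (2 7 3 6)
  after g: (2 4 3)
  after r': (1 4 2 3 6)(5 7)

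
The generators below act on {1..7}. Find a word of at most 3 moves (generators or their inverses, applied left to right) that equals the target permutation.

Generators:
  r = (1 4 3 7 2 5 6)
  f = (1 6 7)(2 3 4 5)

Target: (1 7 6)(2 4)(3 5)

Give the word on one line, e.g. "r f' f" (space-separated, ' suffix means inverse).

f f

  after f: (1 6 7)(2 3 4 5)
  after f: (1 7 6)(2 4)(3 5)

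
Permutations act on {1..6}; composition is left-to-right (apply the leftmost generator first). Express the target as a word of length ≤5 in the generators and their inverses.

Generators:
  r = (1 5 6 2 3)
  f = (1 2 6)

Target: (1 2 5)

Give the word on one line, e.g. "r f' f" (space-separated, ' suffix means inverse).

r f' r r

  after r: (1 5 6 2 3)
  after f': (1 5 2 3 6)
  after r: (1 6 5 3 2)
  after r: (1 2 5)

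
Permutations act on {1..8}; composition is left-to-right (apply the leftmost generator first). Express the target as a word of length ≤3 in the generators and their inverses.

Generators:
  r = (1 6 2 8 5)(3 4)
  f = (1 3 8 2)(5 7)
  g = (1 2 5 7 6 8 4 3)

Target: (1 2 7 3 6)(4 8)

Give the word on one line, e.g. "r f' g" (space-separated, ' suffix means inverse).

  after f': (1 2 8 3)(5 7)
  after r: (1 8 4 3 6 2 5 7)
  after f: (1 2 7 3 6)(4 8)

f' r f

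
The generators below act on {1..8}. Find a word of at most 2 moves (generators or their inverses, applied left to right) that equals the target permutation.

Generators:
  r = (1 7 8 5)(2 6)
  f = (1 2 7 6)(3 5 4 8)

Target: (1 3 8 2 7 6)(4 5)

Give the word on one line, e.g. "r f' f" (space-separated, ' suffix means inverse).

r' f'

  after r': (1 5 8 7)(2 6)
  after f': (1 3 8 2 7 6)(4 5)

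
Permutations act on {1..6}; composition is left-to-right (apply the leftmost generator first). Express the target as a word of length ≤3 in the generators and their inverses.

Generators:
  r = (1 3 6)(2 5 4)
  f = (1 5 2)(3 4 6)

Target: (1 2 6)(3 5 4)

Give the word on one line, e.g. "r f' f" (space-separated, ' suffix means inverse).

f r'

  after f: (1 5 2)(3 4 6)
  after r': (1 2 6)(3 5 4)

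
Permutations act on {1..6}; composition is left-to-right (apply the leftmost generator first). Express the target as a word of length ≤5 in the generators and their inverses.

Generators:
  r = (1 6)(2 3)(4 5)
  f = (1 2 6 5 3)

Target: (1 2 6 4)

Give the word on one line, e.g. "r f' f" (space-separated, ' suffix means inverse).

f r' f f

  after f: (1 2 6 5 3)
  after r': (1 3 6 4 5 2)
  after f: (3 5 6 4)
  after f: (1 2 6 4)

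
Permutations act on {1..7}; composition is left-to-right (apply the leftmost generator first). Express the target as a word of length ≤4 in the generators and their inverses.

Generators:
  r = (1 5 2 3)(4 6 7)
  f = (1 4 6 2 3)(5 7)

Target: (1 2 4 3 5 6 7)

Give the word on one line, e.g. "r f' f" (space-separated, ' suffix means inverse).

  after f': (1 3 2 6 4)(5 7)
  after r': (1 2 4 3 5 6 7)

f' r'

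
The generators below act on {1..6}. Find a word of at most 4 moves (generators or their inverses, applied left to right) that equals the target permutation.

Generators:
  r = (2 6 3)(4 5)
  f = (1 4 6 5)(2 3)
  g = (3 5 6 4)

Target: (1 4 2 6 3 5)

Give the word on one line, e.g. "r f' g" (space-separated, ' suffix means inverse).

  after g': (3 4 6 5)
  after g': (3 6)(4 5)
  after f': (1 5)(2 3 4 6)
  after r': (1 4 2 6 3 5)

g' g' f' r'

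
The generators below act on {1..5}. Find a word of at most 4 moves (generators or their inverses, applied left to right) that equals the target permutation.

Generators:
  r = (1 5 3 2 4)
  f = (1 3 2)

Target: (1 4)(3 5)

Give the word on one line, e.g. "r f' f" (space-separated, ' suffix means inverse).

r' f' f'

  after r': (1 4 2 3 5)
  after f': (1 4 3 5 2)
  after f': (1 4)(3 5)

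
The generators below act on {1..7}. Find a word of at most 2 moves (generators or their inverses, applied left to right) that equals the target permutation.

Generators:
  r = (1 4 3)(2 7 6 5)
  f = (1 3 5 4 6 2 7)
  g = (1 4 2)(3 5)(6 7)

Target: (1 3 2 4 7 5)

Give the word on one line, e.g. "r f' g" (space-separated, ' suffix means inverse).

  after g: (1 4 2)(3 5)(6 7)
  after r: (1 3 2 4 7 5)

g r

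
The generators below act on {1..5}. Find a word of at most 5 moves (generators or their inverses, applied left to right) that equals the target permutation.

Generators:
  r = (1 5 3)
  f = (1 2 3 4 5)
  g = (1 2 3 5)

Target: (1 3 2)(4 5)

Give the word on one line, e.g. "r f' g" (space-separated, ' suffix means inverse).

r g' f f r

  after r: (1 5 3)
  after g': (1 3 5 2)
  after f: (1 4 5 3)
  after f: (1 5 4)(2 3)
  after r: (1 3 2)(4 5)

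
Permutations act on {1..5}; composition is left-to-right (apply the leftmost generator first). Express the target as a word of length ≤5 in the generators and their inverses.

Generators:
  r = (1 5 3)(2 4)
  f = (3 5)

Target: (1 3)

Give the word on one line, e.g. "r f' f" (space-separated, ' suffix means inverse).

  after f': (3 5)
  after r: (1 5)(2 4)
  after f: (1 3 5)(2 4)
  after r': (1 5 3)
  after f: (1 3)

f' r f r' f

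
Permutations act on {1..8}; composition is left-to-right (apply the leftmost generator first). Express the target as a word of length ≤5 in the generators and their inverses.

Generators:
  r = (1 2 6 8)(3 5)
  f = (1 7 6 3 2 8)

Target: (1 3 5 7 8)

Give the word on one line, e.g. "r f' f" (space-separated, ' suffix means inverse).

r' f' f'

  after r': (1 8 6 2)(3 5)
  after f': (1 2 8 7)(3 5 6)
  after f': (1 3 5 7 8)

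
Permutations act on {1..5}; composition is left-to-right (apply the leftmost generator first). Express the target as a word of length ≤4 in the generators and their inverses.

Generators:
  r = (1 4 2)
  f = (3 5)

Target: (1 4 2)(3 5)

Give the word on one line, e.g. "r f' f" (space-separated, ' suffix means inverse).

r' r' f

  after r': (1 2 4)
  after r': (1 4 2)
  after f: (1 4 2)(3 5)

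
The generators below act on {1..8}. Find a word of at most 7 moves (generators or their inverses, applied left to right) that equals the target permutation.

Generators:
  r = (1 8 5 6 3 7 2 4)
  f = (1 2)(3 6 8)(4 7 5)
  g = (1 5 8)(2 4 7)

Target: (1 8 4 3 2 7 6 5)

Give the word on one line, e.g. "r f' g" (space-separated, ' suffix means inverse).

  after r: (1 8 5 6 3 7 2 4)
  after r: (1 5 3 2)(4 8 6 7)
  after r: (1 6 2 8 3 4 5 7)
  after r: (1 3)(2 5)(4 6)(7 8)
  after f': (1 8 4 3 2 7 6 5)

r r r r f'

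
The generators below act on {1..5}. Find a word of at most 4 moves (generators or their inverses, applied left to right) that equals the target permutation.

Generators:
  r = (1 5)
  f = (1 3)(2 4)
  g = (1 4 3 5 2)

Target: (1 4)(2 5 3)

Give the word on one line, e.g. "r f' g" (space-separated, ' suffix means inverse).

f g' r'

  after f: (1 3)(2 4)
  after g': (1 4 5 3 2)
  after r': (1 4)(2 5 3)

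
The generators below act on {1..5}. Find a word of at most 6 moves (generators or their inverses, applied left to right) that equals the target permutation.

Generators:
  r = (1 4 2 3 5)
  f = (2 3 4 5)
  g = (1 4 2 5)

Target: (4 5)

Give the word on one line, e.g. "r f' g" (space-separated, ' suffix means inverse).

r g f' r f'

  after r: (1 4 2 3 5)
  after g: (1 2 3)(4 5)
  after f': (1 5 3)
  after r: (2 3 4)
  after f': (4 5)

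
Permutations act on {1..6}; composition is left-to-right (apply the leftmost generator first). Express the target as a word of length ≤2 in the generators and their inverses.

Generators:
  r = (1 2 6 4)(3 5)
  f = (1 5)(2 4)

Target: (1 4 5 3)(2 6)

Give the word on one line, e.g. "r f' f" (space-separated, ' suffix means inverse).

r f

  after r: (1 2 6 4)(3 5)
  after f: (1 4 5 3)(2 6)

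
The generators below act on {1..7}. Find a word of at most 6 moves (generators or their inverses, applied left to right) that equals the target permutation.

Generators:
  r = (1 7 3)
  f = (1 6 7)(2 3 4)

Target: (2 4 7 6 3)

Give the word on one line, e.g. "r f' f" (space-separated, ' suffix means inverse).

f f r r

  after f: (1 6 7)(2 3 4)
  after f: (1 7 6)(2 4 3)
  after r: (1 3 2 4)(6 7)
  after r: (2 4 7 6 3)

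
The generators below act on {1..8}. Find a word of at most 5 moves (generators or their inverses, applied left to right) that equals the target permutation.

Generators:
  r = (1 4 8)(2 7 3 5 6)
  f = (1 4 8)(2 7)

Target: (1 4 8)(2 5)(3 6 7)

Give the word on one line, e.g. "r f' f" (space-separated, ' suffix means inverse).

f r' r' r'

  after f: (1 4 8)(2 7)
  after r': (3 7 6 5)
  after r': (1 8 4)(2 6 3)(5 7)
  after r': (1 4 8)(2 5)(3 6 7)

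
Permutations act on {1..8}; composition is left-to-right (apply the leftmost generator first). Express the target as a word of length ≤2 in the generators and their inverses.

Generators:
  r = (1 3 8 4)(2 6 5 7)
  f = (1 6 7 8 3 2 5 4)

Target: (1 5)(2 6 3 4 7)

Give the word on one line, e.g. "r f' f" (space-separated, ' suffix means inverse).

r' f'

  after r': (1 4 8 3)(2 7 5 6)
  after f': (1 5)(2 6 3 4 7)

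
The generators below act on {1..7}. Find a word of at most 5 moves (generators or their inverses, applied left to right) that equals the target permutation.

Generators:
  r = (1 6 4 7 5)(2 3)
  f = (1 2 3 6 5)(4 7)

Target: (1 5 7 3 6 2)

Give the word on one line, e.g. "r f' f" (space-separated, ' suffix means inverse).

  after r': (1 5 7 4 6)(2 3)
  after r': (1 7 6 5 4)
  after f': (1 4 5 7 3 2)
  after r': (1 6)(2 5 4 7)
  after f: (1 5 7 3 6 2)

r' r' f' r' f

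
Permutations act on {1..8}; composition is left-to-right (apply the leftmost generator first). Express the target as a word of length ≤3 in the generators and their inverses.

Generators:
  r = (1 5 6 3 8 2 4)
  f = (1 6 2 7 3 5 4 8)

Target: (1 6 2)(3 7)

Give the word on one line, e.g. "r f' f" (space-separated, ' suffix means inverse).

  after f': (1 8 4 5 3 7 2 6)
  after r': (1 3 7 8 2 5 6 4)
  after r': (1 6 2)(3 7)

f' r' r'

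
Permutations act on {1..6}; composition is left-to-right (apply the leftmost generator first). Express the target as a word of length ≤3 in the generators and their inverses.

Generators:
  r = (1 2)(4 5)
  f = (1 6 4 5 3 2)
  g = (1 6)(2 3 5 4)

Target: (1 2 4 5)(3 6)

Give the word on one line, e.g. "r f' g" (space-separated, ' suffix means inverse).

  after g: (1 6)(2 3 5 4)
  after f': (2 5 6)(3 4)
  after f': (1 2 4 5)(3 6)

g f' f'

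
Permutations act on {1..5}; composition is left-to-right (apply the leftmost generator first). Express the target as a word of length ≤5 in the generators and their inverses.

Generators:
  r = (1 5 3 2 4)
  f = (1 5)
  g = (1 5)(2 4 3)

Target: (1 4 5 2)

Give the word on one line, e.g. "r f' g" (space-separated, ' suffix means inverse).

f' r r g f

  after f': (1 5)
  after r: (1 3 2 4)
  after r: (1 2)(3 4 5)
  after g: (1 4)(2 5)
  after f: (1 4 5 2)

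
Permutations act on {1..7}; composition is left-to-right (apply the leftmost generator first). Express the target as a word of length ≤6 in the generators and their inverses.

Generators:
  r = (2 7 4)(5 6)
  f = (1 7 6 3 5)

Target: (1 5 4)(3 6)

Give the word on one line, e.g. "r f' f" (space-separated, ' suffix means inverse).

r' f' r' r'

  after r': (2 4 7)(5 6)
  after f': (1 5 7 2 4)(3 6)
  after r': (1 6 3 5 2 7 4)
  after r': (1 5 4)(3 6)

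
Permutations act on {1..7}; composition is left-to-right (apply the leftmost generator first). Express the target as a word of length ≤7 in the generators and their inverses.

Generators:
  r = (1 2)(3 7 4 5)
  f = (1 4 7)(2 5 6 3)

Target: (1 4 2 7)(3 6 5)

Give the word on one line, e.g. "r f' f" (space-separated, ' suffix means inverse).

r r r f r'

  after r: (1 2)(3 7 4 5)
  after r: (3 4)(5 7)
  after r: (1 2)(3 5 4 7)
  after f: (1 5 7 2 4)(3 6)
  after r': (1 4 2 7)(3 6 5)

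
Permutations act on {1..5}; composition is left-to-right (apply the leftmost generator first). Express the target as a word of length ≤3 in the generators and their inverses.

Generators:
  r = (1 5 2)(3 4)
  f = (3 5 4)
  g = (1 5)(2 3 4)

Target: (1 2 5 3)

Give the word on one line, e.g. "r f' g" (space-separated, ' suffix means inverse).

f r'

  after f: (3 5 4)
  after r': (1 2 5 3)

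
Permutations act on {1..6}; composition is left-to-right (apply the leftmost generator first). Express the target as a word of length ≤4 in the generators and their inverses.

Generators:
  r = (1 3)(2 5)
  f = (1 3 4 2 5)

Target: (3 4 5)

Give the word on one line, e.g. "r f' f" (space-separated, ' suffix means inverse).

f r'

  after f: (1 3 4 2 5)
  after r': (3 4 5)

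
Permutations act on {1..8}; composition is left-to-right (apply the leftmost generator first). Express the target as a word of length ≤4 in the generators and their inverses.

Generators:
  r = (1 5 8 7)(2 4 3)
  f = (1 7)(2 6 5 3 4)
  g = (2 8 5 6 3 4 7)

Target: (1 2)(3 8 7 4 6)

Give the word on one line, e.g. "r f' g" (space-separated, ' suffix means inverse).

  after g': (2 7 4 3 6 5 8)
  after f': (1 7 3 2)(4 5 8)
  after g: (1 2)(3 8 7 4 6)

g' f' g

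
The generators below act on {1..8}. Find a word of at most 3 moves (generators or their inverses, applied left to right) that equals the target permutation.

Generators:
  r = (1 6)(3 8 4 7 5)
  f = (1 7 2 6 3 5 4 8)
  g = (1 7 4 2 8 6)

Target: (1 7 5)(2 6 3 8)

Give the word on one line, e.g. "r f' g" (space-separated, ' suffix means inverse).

  after r: (1 6)(3 8 4 7 5)
  after r: (3 4 5 8 7)
  after f: (1 7 5)(2 6 3 8)

r r f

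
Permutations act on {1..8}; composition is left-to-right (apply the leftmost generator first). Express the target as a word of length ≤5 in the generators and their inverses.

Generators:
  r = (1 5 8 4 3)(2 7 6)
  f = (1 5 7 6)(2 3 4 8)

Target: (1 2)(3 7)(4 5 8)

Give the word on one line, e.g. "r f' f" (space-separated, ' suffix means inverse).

  after r: (1 5 8 4 3)(2 7 6)
  after r: (1 8 3 5 4)(2 6 7)
  after f: (1 2)(3 7)(4 5 8)

r r f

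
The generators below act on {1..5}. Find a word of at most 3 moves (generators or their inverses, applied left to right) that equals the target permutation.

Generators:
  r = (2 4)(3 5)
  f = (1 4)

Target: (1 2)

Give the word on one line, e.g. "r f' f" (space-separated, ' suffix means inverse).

  after r: (2 4)(3 5)
  after f': (1 4 2)(3 5)
  after r: (1 2)

r f' r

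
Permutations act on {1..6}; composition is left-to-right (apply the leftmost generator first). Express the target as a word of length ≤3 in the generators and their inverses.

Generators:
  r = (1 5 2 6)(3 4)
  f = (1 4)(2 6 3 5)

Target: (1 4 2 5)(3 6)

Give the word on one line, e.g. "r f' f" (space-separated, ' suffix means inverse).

  after f: (1 4)(2 6 3 5)
  after r: (1 3 2)(4 5 6)
  after r: (1 4 2 5)(3 6)

f r r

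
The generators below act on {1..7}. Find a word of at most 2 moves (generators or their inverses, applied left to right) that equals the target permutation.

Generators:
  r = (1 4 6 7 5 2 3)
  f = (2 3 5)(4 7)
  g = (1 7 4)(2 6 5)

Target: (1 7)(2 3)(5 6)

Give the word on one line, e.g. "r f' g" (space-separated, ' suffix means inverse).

  after f: (2 3 5)(4 7)
  after g: (1 7)(2 3)(5 6)

f g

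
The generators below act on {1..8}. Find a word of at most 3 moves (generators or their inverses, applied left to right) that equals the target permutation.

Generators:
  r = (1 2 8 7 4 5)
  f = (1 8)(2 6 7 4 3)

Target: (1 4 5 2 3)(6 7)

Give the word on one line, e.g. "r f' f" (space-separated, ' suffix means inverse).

f' r r

  after f': (1 8)(2 3 4 7 6)
  after r: (1 7 6 8 2 3 5)
  after r: (1 4 5 2 3)(6 7)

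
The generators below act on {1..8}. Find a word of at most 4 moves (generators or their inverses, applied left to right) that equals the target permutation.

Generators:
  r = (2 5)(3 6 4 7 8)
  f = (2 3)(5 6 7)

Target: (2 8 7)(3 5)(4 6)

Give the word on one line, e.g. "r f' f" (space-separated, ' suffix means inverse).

f r'

  after f: (2 3)(5 6 7)
  after r': (2 8 7)(3 5)(4 6)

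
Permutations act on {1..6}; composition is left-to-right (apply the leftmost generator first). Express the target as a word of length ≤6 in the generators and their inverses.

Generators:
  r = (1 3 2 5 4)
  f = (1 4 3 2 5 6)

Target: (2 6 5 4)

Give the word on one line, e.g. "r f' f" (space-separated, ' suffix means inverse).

  after r: (1 3 2 5 4)
  after f: (1 2 6)(3 5)
  after r': (1 3 2 6 4 5)
  after r': (2 6 5 4)

r f r' r'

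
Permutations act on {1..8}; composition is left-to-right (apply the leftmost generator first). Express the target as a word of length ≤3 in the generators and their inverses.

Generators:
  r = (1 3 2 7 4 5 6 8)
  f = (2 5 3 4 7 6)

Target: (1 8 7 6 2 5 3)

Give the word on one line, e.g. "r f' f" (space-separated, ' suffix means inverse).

r' f'

  after r': (1 8 6 5 4 7 2 3)
  after f': (1 8 7 6 2 5 3)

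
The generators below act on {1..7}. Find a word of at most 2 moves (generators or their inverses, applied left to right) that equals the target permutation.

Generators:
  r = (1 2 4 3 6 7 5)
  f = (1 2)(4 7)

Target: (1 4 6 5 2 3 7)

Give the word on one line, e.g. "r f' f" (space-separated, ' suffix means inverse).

r r

  after r: (1 2 4 3 6 7 5)
  after r: (1 4 6 5 2 3 7)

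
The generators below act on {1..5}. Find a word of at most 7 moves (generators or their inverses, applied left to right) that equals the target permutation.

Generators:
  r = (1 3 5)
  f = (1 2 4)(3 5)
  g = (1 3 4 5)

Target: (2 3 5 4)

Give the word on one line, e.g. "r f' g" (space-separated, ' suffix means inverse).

  after r': (1 5 3)
  after r': (1 3 5)
  after f': (1 5 4 2)
  after r': (1 3)(2 5 4)
  after r': (2 3 5 4)

r' r' f' r' r'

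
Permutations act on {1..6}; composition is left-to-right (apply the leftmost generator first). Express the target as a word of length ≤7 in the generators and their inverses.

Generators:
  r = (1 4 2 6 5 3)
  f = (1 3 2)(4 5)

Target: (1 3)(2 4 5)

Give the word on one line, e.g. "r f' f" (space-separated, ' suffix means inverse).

  after r': (1 3 5 6 2 4)
  after r': (1 5 2)(3 6 4)
  after f: (1 4 2 3 6 5)
  after r': (2 5 3)
  after f: (1 3)(2 4 5)

r' r' f r' f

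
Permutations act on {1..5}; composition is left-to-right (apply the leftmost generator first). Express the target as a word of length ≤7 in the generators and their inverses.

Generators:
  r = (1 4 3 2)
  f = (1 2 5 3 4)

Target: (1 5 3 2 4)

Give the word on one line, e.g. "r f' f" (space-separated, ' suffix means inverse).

  after f: (1 2 5 3 4)
  after r: (2 5)
  after f': (1 4 3 5)
  after r: (1 3 5 4 2)
  after f': (1 5 3 2 4)

f r f' r f'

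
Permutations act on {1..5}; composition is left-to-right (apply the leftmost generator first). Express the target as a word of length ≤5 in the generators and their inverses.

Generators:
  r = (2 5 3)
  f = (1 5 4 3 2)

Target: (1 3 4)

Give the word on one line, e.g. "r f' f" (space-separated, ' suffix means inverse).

  after r: (2 5 3)
  after f': (1 2)(4 5)
  after f': (1 3 4)

r f' f'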